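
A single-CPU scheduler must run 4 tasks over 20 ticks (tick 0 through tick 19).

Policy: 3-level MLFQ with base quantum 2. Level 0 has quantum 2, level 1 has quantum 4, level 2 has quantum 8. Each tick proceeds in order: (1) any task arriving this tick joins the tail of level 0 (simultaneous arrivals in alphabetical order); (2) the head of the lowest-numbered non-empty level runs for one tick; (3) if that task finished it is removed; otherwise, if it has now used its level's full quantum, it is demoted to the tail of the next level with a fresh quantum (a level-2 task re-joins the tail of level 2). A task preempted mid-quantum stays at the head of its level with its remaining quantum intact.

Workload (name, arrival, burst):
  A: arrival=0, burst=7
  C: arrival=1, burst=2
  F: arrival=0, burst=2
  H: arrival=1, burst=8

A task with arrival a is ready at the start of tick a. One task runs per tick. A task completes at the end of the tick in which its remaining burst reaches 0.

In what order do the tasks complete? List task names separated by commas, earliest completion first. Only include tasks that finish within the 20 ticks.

t=0: L0/L1/L2 = AF/-/- → run A
t=1: L0/L1/L2 = AFCH/-/- → run A
t=2: L0/L1/L2 = FCH/A/- → run F
t=3: L0/L1/L2 = FCH/A/- → run F
t=4: L0/L1/L2 = CH/A/- → run C
t=5: L0/L1/L2 = CH/A/- → run C
t=6: L0/L1/L2 = H/A/- → run H
t=7: L0/L1/L2 = H/A/- → run H
t=8: L0/L1/L2 = -/AH/- → run A
t=9: L0/L1/L2 = -/AH/- → run A
t=10: L0/L1/L2 = -/AH/- → run A
t=11: L0/L1/L2 = -/AH/- → run A
t=12: L0/L1/L2 = -/H/A → run H
t=13: L0/L1/L2 = -/H/A → run H
t=14: L0/L1/L2 = -/H/A → run H
t=15: L0/L1/L2 = -/H/A → run H
t=16: L0/L1/L2 = -/-/AH → run A
t=17: L0/L1/L2 = -/-/H → run H
t=18: L0/L1/L2 = -/-/H → run H
t=19: (idle)

completion order = F, C, A, H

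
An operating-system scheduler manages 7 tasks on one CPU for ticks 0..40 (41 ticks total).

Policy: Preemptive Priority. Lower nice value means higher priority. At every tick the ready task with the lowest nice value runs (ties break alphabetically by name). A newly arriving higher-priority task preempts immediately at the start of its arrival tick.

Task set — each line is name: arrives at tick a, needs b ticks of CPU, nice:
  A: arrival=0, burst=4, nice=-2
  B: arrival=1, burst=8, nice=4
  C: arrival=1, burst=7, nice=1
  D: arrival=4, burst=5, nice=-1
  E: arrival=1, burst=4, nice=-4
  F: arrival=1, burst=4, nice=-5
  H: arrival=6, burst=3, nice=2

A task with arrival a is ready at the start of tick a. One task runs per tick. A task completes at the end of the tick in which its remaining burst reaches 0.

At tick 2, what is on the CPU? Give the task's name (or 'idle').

running at tick 2 = F

t=0: ready={A} → run A
t=1: ready={A,B,C,E,F} → run F
t=2: ready={A,B,C,E,F} → run F
t=3: ready={A,B,C,E,F} → run F
t=4: ready={A,B,C,D,E,F} → run F
t=5: ready={A,B,C,D,E} → run E
t=6: ready={A,B,C,D,E,H} → run E
t=7: ready={A,B,C,D,E,H} → run E
t=8: ready={A,B,C,D,E,H} → run E
t=9: ready={A,B,C,D,H} → run A
t=10: ready={A,B,C,D,H} → run A
t=11: ready={A,B,C,D,H} → run A
t=12: ready={B,C,D,H} → run D
t=13: ready={B,C,D,H} → run D
t=14: ready={B,C,D,H} → run D
t=15: ready={B,C,D,H} → run D
t=16: ready={B,C,D,H} → run D
t=17: ready={B,C,H} → run C
t=18: ready={B,C,H} → run C
t=19: ready={B,C,H} → run C
t=20: ready={B,C,H} → run C
t=21: ready={B,C,H} → run C
t=22: ready={B,C,H} → run C
t=23: ready={B,C,H} → run C
t=24: ready={B,H} → run H
t=25: ready={B,H} → run H
t=26: ready={B,H} → run H
t=27: ready={B} → run B
t=28: ready={B} → run B
t=29: ready={B} → run B
t=30: ready={B} → run B
t=31: ready={B} → run B
t=32: ready={B} → run B
t=33: ready={B} → run B
t=34: ready={B} → run B
t=35: (idle)
t=36: (idle)
t=37: (idle)
t=38: (idle)
t=39: (idle)
t=40: (idle)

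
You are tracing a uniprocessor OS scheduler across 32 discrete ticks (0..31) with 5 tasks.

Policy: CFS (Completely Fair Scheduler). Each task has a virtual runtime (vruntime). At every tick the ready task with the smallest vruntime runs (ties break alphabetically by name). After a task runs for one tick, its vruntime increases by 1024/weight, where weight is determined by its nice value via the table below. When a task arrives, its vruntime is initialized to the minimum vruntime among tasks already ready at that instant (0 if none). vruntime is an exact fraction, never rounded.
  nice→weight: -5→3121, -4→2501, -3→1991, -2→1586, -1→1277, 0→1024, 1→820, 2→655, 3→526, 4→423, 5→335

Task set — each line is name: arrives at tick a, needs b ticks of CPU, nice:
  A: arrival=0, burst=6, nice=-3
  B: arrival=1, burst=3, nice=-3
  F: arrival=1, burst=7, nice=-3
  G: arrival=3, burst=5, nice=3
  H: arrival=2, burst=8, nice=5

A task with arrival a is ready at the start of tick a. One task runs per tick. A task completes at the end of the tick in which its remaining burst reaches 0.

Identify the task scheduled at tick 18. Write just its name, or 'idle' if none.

t=0: vr[A=0] → run A
t=1: vr[A=1024/1991 B=1024/1991 F=1024/1991] → run A
t=2: vr[A=2048/1991 B=1024/1991 F=1024/1991 H=1024/1991] → run B
t=3: vr[A=2048/1991 B=2048/1991 F=1024/1991 G=1024/1991 H=1024/1991] → run F
t=4: vr[A=2048/1991 B=2048/1991 F=2048/1991 G=1024/1991 H=1024/1991] → run G
t=5: vr[A=2048/1991 B=2048/1991 F=2048/1991 G=1288704/523633 H=1024/1991] → run H
t=6: vr[A=2048/1991 B=2048/1991 F=2048/1991 G=1288704/523633 H=2381824/666985] → run A
t=7: vr[A=3072/1991 B=2048/1991 F=2048/1991 G=1288704/523633 H=2381824/666985] → run B
t=8: vr[A=3072/1991 B=3072/1991 F=2048/1991 G=1288704/523633 H=2381824/666985] → run F
t=9: vr[A=3072/1991 B=3072/1991 F=3072/1991 G=1288704/523633 H=2381824/666985] → run A
t=10: vr[A=4096/1991 B=3072/1991 F=3072/1991 G=1288704/523633 H=2381824/666985] → run B
t=11: vr[A=4096/1991 F=3072/1991 G=1288704/523633 H=2381824/666985] → run F
t=12: vr[A=4096/1991 F=4096/1991 G=1288704/523633 H=2381824/666985] → run A
t=13: vr[A=5120/1991 F=4096/1991 G=1288704/523633 H=2381824/666985] → run F
t=14: vr[A=5120/1991 F=5120/1991 G=1288704/523633 H=2381824/666985] → run G
t=15: vr[A=5120/1991 F=5120/1991 G=2308096/523633 H=2381824/666985] → run A
t=16: vr[F=5120/1991 G=2308096/523633 H=2381824/666985] → run F
t=17: vr[F=6144/1991 G=2308096/523633 H=2381824/666985] → run F
t=18: vr[F=7168/1991 G=2308096/523633 H=2381824/666985] → run H
t=19: vr[F=7168/1991 G=2308096/523633 H=4420608/666985] → run F
t=20: vr[G=2308096/523633 H=4420608/666985] → run G
t=21: vr[G=3327488/523633 H=4420608/666985] → run G
t=22: vr[G=4346880/523633 H=4420608/666985] → run H
t=23: vr[G=4346880/523633 H=6459392/666985] → run G
t=24: vr[H=6459392/666985] → run H
t=25: vr[H=8498176/666985] → run H
t=26: vr[H=2107392/133397] → run H
t=27: vr[H=12575744/666985] → run H
t=28: vr[H=14614528/666985] → run H
t=29: (idle)
t=30: (idle)
t=31: (idle)

running at tick 18 = H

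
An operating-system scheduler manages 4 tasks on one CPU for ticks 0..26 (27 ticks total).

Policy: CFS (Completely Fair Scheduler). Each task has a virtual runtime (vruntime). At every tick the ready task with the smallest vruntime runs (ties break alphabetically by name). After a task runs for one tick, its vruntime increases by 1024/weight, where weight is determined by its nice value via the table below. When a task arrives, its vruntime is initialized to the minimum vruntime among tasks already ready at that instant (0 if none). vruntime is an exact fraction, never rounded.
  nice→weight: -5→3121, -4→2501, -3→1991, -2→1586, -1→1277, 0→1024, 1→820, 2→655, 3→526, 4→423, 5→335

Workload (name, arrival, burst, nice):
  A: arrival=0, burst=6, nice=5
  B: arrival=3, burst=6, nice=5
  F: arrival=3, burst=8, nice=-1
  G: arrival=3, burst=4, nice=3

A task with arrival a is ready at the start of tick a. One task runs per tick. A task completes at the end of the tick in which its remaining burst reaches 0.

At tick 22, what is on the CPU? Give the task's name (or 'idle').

running at tick 22 = B

t=0: vr[A=0] → run A
t=1: vr[A=1024/335] → run A
t=2: vr[A=2048/335] → run A
t=3: vr[A=3072/335 B=3072/335 F=3072/335 G=3072/335] → run A
t=4: vr[A=4096/335 B=3072/335 F=3072/335 G=3072/335] → run B
t=5: vr[A=4096/335 B=4096/335 F=3072/335 G=3072/335] → run F
t=6: vr[A=4096/335 B=4096/335 F=4265984/427795 G=3072/335] → run G
t=7: vr[A=4096/335 B=4096/335 F=4265984/427795 G=979456/88105] → run F
t=8: vr[A=4096/335 B=4096/335 F=4609024/427795 G=979456/88105] → run F
t=9: vr[A=4096/335 B=4096/335 F=4952064/427795 G=979456/88105] → run G
t=10: vr[A=4096/335 B=4096/335 F=4952064/427795 G=1150976/88105] → run F
t=11: vr[A=4096/335 B=4096/335 F=5295104/427795 G=1150976/88105] → run A
t=12: vr[A=1024/67 B=4096/335 F=5295104/427795 G=1150976/88105] → run B
t=13: vr[A=1024/67 B=1024/67 F=5295104/427795 G=1150976/88105] → run F
t=14: vr[A=1024/67 B=1024/67 F=5638144/427795 G=1150976/88105] → run G
t=15: vr[A=1024/67 B=1024/67 F=5638144/427795 G=1322496/88105] → run F
t=16: vr[A=1024/67 B=1024/67 F=5981184/427795 G=1322496/88105] → run F
t=17: vr[A=1024/67 B=1024/67 F=6324224/427795 G=1322496/88105] → run F
t=18: vr[A=1024/67 B=1024/67 G=1322496/88105] → run G
t=19: vr[A=1024/67 B=1024/67] → run A
t=20: vr[B=1024/67] → run B
t=21: vr[B=6144/335] → run B
t=22: vr[B=7168/335] → run B
t=23: vr[B=8192/335] → run B
t=24: (idle)
t=25: (idle)
t=26: (idle)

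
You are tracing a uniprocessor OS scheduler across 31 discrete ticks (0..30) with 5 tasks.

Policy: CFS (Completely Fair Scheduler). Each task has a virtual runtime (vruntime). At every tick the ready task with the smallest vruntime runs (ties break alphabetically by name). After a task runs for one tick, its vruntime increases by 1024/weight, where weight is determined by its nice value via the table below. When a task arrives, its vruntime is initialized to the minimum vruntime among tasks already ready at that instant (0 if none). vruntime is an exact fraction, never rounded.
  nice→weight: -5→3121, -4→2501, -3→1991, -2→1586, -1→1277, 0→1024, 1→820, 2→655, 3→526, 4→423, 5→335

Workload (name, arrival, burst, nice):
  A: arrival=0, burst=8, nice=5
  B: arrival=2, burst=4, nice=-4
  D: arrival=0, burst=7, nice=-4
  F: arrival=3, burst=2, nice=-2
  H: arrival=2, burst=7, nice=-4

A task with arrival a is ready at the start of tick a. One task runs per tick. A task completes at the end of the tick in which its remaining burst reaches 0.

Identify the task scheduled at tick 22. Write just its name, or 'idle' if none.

running at tick 22 = A

t=0: vr[A=0 D=0] → run A
t=1: vr[A=1024/335 D=0] → run D
t=2: vr[A=1024/335 B=1024/2501 D=1024/2501 H=1024/2501] → run B
t=3: vr[A=1024/335 B=2048/2501 D=1024/2501 F=1024/2501 H=1024/2501] → run D
t=4: vr[A=1024/335 B=2048/2501 D=2048/2501 F=1024/2501 H=1024/2501] → run F
t=5: vr[A=1024/335 B=2048/2501 D=2048/2501 F=34304/32513 H=1024/2501] → run H
t=6: vr[A=1024/335 B=2048/2501 D=2048/2501 F=34304/32513 H=2048/2501] → run B
t=7: vr[A=1024/335 B=3072/2501 D=2048/2501 F=34304/32513 H=2048/2501] → run D
t=8: vr[A=1024/335 B=3072/2501 D=3072/2501 F=34304/32513 H=2048/2501] → run H
t=9: vr[A=1024/335 B=3072/2501 D=3072/2501 F=34304/32513 H=3072/2501] → run F
t=10: vr[A=1024/335 B=3072/2501 D=3072/2501 H=3072/2501] → run B
t=11: vr[A=1024/335 B=4096/2501 D=3072/2501 H=3072/2501] → run D
t=12: vr[A=1024/335 B=4096/2501 D=4096/2501 H=3072/2501] → run H
t=13: vr[A=1024/335 B=4096/2501 D=4096/2501 H=4096/2501] → run B
t=14: vr[A=1024/335 D=4096/2501 H=4096/2501] → run D
t=15: vr[A=1024/335 D=5120/2501 H=4096/2501] → run H
t=16: vr[A=1024/335 D=5120/2501 H=5120/2501] → run D
t=17: vr[A=1024/335 D=6144/2501 H=5120/2501] → run H
t=18: vr[A=1024/335 D=6144/2501 H=6144/2501] → run D
t=19: vr[A=1024/335 H=6144/2501] → run H
t=20: vr[A=1024/335 H=7168/2501] → run H
t=21: vr[A=1024/335] → run A
t=22: vr[A=2048/335] → run A
t=23: vr[A=3072/335] → run A
t=24: vr[A=4096/335] → run A
t=25: vr[A=1024/67] → run A
t=26: vr[A=6144/335] → run A
t=27: vr[A=7168/335] → run A
t=28: (idle)
t=29: (idle)
t=30: (idle)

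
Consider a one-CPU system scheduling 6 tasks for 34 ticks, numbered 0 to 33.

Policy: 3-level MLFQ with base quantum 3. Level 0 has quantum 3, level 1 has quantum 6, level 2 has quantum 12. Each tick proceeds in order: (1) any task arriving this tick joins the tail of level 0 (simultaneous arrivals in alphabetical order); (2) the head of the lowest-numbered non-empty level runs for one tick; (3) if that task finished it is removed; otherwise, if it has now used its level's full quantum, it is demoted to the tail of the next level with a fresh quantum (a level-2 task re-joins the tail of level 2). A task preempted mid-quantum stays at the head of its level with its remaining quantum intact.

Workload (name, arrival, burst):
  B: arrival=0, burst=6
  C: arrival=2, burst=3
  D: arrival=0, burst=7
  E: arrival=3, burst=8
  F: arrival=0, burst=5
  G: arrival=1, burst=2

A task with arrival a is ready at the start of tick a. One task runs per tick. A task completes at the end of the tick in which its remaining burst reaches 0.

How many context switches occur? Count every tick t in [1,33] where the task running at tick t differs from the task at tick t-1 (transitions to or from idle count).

context switches = 10

t=0: L0/L1/L2 = BDF/-/- → run B
t=1: L0/L1/L2 = BDFG/-/- → run B
t=2: L0/L1/L2 = BDFGC/-/- → run B
t=3: L0/L1/L2 = DFGCE/B/- → run D
t=4: L0/L1/L2 = DFGCE/B/- → run D
t=5: L0/L1/L2 = DFGCE/B/- → run D
t=6: L0/L1/L2 = FGCE/BD/- → run F
t=7: L0/L1/L2 = FGCE/BD/- → run F
t=8: L0/L1/L2 = FGCE/BD/- → run F
t=9: L0/L1/L2 = GCE/BDF/- → run G
t=10: L0/L1/L2 = GCE/BDF/- → run G
t=11: L0/L1/L2 = CE/BDF/- → run C
t=12: L0/L1/L2 = CE/BDF/- → run C
t=13: L0/L1/L2 = CE/BDF/- → run C
t=14: L0/L1/L2 = E/BDF/- → run E
t=15: L0/L1/L2 = E/BDF/- → run E
t=16: L0/L1/L2 = E/BDF/- → run E
t=17: L0/L1/L2 = -/BDFE/- → run B
t=18: L0/L1/L2 = -/BDFE/- → run B
t=19: L0/L1/L2 = -/BDFE/- → run B
t=20: L0/L1/L2 = -/DFE/- → run D
t=21: L0/L1/L2 = -/DFE/- → run D
t=22: L0/L1/L2 = -/DFE/- → run D
t=23: L0/L1/L2 = -/DFE/- → run D
t=24: L0/L1/L2 = -/FE/- → run F
t=25: L0/L1/L2 = -/FE/- → run F
t=26: L0/L1/L2 = -/E/- → run E
t=27: L0/L1/L2 = -/E/- → run E
t=28: L0/L1/L2 = -/E/- → run E
t=29: L0/L1/L2 = -/E/- → run E
t=30: L0/L1/L2 = -/E/- → run E
t=31: (idle)
t=32: (idle)
t=33: (idle)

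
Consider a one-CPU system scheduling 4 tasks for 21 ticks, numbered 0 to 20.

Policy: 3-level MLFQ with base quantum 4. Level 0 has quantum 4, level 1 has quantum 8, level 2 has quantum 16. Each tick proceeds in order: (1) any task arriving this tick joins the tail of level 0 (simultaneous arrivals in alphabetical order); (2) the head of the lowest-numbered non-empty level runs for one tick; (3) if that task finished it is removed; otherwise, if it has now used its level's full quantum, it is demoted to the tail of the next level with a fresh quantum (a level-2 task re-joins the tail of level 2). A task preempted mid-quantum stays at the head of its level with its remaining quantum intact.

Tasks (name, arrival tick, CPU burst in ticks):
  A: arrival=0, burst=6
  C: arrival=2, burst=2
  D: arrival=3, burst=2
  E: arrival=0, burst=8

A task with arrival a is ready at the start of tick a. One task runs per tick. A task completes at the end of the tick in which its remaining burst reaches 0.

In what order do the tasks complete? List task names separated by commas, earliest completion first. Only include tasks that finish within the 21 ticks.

t=0: L0/L1/L2 = AE/-/- → run A
t=1: L0/L1/L2 = AE/-/- → run A
t=2: L0/L1/L2 = AEC/-/- → run A
t=3: L0/L1/L2 = AECD/-/- → run A
t=4: L0/L1/L2 = ECD/A/- → run E
t=5: L0/L1/L2 = ECD/A/- → run E
t=6: L0/L1/L2 = ECD/A/- → run E
t=7: L0/L1/L2 = ECD/A/- → run E
t=8: L0/L1/L2 = CD/AE/- → run C
t=9: L0/L1/L2 = CD/AE/- → run C
t=10: L0/L1/L2 = D/AE/- → run D
t=11: L0/L1/L2 = D/AE/- → run D
t=12: L0/L1/L2 = -/AE/- → run A
t=13: L0/L1/L2 = -/AE/- → run A
t=14: L0/L1/L2 = -/E/- → run E
t=15: L0/L1/L2 = -/E/- → run E
t=16: L0/L1/L2 = -/E/- → run E
t=17: L0/L1/L2 = -/E/- → run E
t=18: (idle)
t=19: (idle)
t=20: (idle)

completion order = C, D, A, E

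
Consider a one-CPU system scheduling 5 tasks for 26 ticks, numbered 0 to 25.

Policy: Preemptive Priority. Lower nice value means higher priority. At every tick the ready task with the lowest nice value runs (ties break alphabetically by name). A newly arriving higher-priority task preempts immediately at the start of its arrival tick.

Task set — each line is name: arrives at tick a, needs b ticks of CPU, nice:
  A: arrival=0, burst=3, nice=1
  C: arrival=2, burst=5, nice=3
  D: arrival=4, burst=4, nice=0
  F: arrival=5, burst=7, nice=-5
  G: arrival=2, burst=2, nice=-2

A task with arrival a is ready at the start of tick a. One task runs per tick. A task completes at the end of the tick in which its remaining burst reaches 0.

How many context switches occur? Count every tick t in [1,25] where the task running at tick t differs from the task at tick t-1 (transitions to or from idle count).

context switches = 7

t=0: ready={A} → run A
t=1: ready={A} → run A
t=2: ready={A,C,G} → run G
t=3: ready={A,C,G} → run G
t=4: ready={A,C,D} → run D
t=5: ready={A,C,D,F} → run F
t=6: ready={A,C,D,F} → run F
t=7: ready={A,C,D,F} → run F
t=8: ready={A,C,D,F} → run F
t=9: ready={A,C,D,F} → run F
t=10: ready={A,C,D,F} → run F
t=11: ready={A,C,D,F} → run F
t=12: ready={A,C,D} → run D
t=13: ready={A,C,D} → run D
t=14: ready={A,C,D} → run D
t=15: ready={A,C} → run A
t=16: ready={C} → run C
t=17: ready={C} → run C
t=18: ready={C} → run C
t=19: ready={C} → run C
t=20: ready={C} → run C
t=21: (idle)
t=22: (idle)
t=23: (idle)
t=24: (idle)
t=25: (idle)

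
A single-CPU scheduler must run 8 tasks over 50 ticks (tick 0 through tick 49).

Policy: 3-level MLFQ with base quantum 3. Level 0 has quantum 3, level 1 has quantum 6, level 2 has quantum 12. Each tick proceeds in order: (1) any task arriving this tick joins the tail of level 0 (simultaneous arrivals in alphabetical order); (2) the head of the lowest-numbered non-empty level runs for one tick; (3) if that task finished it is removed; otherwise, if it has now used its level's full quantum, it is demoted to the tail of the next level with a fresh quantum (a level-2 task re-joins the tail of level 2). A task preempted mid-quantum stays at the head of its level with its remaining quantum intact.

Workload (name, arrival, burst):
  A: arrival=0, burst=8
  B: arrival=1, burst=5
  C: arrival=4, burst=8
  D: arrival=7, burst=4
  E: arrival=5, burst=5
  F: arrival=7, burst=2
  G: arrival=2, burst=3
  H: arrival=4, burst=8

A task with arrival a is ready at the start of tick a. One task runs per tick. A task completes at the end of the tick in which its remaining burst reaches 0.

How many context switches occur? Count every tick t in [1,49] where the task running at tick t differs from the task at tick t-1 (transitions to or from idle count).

t=0: L0/L1/L2 = A/-/- → run A
t=1: L0/L1/L2 = AB/-/- → run A
t=2: L0/L1/L2 = ABG/-/- → run A
t=3: L0/L1/L2 = BG/A/- → run B
t=4: L0/L1/L2 = BGCH/A/- → run B
t=5: L0/L1/L2 = BGCHE/A/- → run B
t=6: L0/L1/L2 = GCHE/AB/- → run G
t=7: L0/L1/L2 = GCHEDF/AB/- → run G
t=8: L0/L1/L2 = GCHEDF/AB/- → run G
t=9: L0/L1/L2 = CHEDF/AB/- → run C
t=10: L0/L1/L2 = CHEDF/AB/- → run C
t=11: L0/L1/L2 = CHEDF/AB/- → run C
t=12: L0/L1/L2 = HEDF/ABC/- → run H
t=13: L0/L1/L2 = HEDF/ABC/- → run H
t=14: L0/L1/L2 = HEDF/ABC/- → run H
t=15: L0/L1/L2 = EDF/ABCH/- → run E
t=16: L0/L1/L2 = EDF/ABCH/- → run E
t=17: L0/L1/L2 = EDF/ABCH/- → run E
t=18: L0/L1/L2 = DF/ABCHE/- → run D
t=19: L0/L1/L2 = DF/ABCHE/- → run D
t=20: L0/L1/L2 = DF/ABCHE/- → run D
t=21: L0/L1/L2 = F/ABCHED/- → run F
t=22: L0/L1/L2 = F/ABCHED/- → run F
t=23: L0/L1/L2 = -/ABCHED/- → run A
t=24: L0/L1/L2 = -/ABCHED/- → run A
t=25: L0/L1/L2 = -/ABCHED/- → run A
t=26: L0/L1/L2 = -/ABCHED/- → run A
t=27: L0/L1/L2 = -/ABCHED/- → run A
t=28: L0/L1/L2 = -/BCHED/- → run B
t=29: L0/L1/L2 = -/BCHED/- → run B
t=30: L0/L1/L2 = -/CHED/- → run C
t=31: L0/L1/L2 = -/CHED/- → run C
t=32: L0/L1/L2 = -/CHED/- → run C
t=33: L0/L1/L2 = -/CHED/- → run C
t=34: L0/L1/L2 = -/CHED/- → run C
t=35: L0/L1/L2 = -/HED/- → run H
t=36: L0/L1/L2 = -/HED/- → run H
t=37: L0/L1/L2 = -/HED/- → run H
t=38: L0/L1/L2 = -/HED/- → run H
t=39: L0/L1/L2 = -/HED/- → run H
t=40: L0/L1/L2 = -/ED/- → run E
t=41: L0/L1/L2 = -/ED/- → run E
t=42: L0/L1/L2 = -/D/- → run D
t=43: (idle)
t=44: (idle)
t=45: (idle)
t=46: (idle)
t=47: (idle)
t=48: (idle)
t=49: (idle)

context switches = 14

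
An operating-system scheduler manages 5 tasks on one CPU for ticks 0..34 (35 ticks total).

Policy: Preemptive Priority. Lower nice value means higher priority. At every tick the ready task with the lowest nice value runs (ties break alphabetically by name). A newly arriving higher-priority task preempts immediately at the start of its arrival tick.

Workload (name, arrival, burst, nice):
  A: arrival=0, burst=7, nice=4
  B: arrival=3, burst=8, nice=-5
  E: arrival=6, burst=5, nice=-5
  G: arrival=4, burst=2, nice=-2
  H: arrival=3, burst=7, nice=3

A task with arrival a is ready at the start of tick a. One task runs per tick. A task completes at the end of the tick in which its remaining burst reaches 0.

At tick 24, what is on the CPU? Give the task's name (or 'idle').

t=0: ready={A} → run A
t=1: ready={A} → run A
t=2: ready={A} → run A
t=3: ready={A,B,H} → run B
t=4: ready={A,B,G,H} → run B
t=5: ready={A,B,G,H} → run B
t=6: ready={A,B,E,G,H} → run B
t=7: ready={A,B,E,G,H} → run B
t=8: ready={A,B,E,G,H} → run B
t=9: ready={A,B,E,G,H} → run B
t=10: ready={A,B,E,G,H} → run B
t=11: ready={A,E,G,H} → run E
t=12: ready={A,E,G,H} → run E
t=13: ready={A,E,G,H} → run E
t=14: ready={A,E,G,H} → run E
t=15: ready={A,E,G,H} → run E
t=16: ready={A,G,H} → run G
t=17: ready={A,G,H} → run G
t=18: ready={A,H} → run H
t=19: ready={A,H} → run H
t=20: ready={A,H} → run H
t=21: ready={A,H} → run H
t=22: ready={A,H} → run H
t=23: ready={A,H} → run H
t=24: ready={A,H} → run H
t=25: ready={A} → run A
t=26: ready={A} → run A
t=27: ready={A} → run A
t=28: ready={A} → run A
t=29: (idle)
t=30: (idle)
t=31: (idle)
t=32: (idle)
t=33: (idle)
t=34: (idle)

running at tick 24 = H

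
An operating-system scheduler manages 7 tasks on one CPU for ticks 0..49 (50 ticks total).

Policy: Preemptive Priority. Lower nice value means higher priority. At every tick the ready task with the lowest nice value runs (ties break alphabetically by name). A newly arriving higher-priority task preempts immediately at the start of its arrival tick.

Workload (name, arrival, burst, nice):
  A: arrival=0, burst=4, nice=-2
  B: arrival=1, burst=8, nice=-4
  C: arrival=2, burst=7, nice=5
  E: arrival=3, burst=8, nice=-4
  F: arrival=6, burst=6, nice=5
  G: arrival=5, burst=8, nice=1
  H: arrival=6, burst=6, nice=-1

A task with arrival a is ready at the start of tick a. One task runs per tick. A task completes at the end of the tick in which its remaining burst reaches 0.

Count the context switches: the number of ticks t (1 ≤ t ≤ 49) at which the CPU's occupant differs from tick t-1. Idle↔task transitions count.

t=0: ready={A} → run A
t=1: ready={A,B} → run B
t=2: ready={A,B,C} → run B
t=3: ready={A,B,C,E} → run B
t=4: ready={A,B,C,E} → run B
t=5: ready={A,B,C,E,G} → run B
t=6: ready={A,B,C,E,F,G,H} → run B
t=7: ready={A,B,C,E,F,G,H} → run B
t=8: ready={A,B,C,E,F,G,H} → run B
t=9: ready={A,C,E,F,G,H} → run E
t=10: ready={A,C,E,F,G,H} → run E
t=11: ready={A,C,E,F,G,H} → run E
t=12: ready={A,C,E,F,G,H} → run E
t=13: ready={A,C,E,F,G,H} → run E
t=14: ready={A,C,E,F,G,H} → run E
t=15: ready={A,C,E,F,G,H} → run E
t=16: ready={A,C,E,F,G,H} → run E
t=17: ready={A,C,F,G,H} → run A
t=18: ready={A,C,F,G,H} → run A
t=19: ready={A,C,F,G,H} → run A
t=20: ready={C,F,G,H} → run H
t=21: ready={C,F,G,H} → run H
t=22: ready={C,F,G,H} → run H
t=23: ready={C,F,G,H} → run H
t=24: ready={C,F,G,H} → run H
t=25: ready={C,F,G,H} → run H
t=26: ready={C,F,G} → run G
t=27: ready={C,F,G} → run G
t=28: ready={C,F,G} → run G
t=29: ready={C,F,G} → run G
t=30: ready={C,F,G} → run G
t=31: ready={C,F,G} → run G
t=32: ready={C,F,G} → run G
t=33: ready={C,F,G} → run G
t=34: ready={C,F} → run C
t=35: ready={C,F} → run C
t=36: ready={C,F} → run C
t=37: ready={C,F} → run C
t=38: ready={C,F} → run C
t=39: ready={C,F} → run C
t=40: ready={C,F} → run C
t=41: ready={F} → run F
t=42: ready={F} → run F
t=43: ready={F} → run F
t=44: ready={F} → run F
t=45: ready={F} → run F
t=46: ready={F} → run F
t=47: (idle)
t=48: (idle)
t=49: (idle)

context switches = 8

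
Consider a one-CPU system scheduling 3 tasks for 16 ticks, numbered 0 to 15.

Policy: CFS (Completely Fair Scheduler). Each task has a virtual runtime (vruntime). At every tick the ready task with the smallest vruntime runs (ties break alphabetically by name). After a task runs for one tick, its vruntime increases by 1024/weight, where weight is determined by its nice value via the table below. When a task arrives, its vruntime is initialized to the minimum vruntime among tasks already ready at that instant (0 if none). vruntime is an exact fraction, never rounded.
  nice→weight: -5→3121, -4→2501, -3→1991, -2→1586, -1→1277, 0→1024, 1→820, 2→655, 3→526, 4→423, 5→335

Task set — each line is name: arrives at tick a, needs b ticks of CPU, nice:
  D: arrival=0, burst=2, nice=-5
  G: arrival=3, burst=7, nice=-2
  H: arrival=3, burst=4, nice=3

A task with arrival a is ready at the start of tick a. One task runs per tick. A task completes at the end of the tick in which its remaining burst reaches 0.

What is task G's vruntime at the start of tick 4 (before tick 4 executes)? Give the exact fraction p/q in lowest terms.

t=0: vr[D=0] → run D
t=1: vr[D=1024/3121] → run D
t=2: (idle)
t=3: vr[G=0 H=0] → run G
t=4: vr[G=512/793 H=0] → run H
t=5: vr[G=512/793 H=512/263] → run G
t=6: vr[G=1024/793 H=512/263] → run G
t=7: vr[G=1536/793 H=512/263] → run G
t=8: vr[G=2048/793 H=512/263] → run H
t=9: vr[G=2048/793 H=1024/263] → run G
t=10: vr[G=2560/793 H=1024/263] → run G
t=11: vr[G=3072/793 H=1024/263] → run G
t=12: vr[H=1024/263] → run H
t=13: vr[H=1536/263] → run H
t=14: (idle)
t=15: (idle)

vruntime(G, start of tick 4) = 512/793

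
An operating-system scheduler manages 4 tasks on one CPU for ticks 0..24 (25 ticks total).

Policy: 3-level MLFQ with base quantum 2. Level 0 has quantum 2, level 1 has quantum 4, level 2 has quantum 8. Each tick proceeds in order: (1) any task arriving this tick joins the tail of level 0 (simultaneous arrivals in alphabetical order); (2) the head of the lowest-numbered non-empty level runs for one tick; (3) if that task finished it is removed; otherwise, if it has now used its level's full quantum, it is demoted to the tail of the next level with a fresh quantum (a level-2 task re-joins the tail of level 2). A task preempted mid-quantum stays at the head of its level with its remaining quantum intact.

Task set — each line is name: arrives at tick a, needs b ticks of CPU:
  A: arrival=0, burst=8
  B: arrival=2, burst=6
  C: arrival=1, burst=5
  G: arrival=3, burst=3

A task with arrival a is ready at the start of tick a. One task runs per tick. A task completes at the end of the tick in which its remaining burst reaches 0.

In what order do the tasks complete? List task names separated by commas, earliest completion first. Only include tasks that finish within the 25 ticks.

t=0: L0/L1/L2 = A/-/- → run A
t=1: L0/L1/L2 = AC/-/- → run A
t=2: L0/L1/L2 = CB/A/- → run C
t=3: L0/L1/L2 = CBG/A/- → run C
t=4: L0/L1/L2 = BG/AC/- → run B
t=5: L0/L1/L2 = BG/AC/- → run B
t=6: L0/L1/L2 = G/ACB/- → run G
t=7: L0/L1/L2 = G/ACB/- → run G
t=8: L0/L1/L2 = -/ACBG/- → run A
t=9: L0/L1/L2 = -/ACBG/- → run A
t=10: L0/L1/L2 = -/ACBG/- → run A
t=11: L0/L1/L2 = -/ACBG/- → run A
t=12: L0/L1/L2 = -/CBG/A → run C
t=13: L0/L1/L2 = -/CBG/A → run C
t=14: L0/L1/L2 = -/CBG/A → run C
t=15: L0/L1/L2 = -/BG/A → run B
t=16: L0/L1/L2 = -/BG/A → run B
t=17: L0/L1/L2 = -/BG/A → run B
t=18: L0/L1/L2 = -/BG/A → run B
t=19: L0/L1/L2 = -/G/A → run G
t=20: L0/L1/L2 = -/-/A → run A
t=21: L0/L1/L2 = -/-/A → run A
t=22: (idle)
t=23: (idle)
t=24: (idle)

completion order = C, B, G, A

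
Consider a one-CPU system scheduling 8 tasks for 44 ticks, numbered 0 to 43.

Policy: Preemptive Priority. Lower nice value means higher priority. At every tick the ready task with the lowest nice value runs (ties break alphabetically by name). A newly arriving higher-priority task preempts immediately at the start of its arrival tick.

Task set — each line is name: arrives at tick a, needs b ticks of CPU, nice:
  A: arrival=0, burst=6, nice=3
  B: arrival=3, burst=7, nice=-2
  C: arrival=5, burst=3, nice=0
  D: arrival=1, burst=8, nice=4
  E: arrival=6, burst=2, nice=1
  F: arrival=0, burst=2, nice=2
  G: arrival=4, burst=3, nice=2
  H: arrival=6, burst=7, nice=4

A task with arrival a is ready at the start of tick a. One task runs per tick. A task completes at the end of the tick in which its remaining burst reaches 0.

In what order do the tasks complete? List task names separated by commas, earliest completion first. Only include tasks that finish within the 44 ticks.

t=0: ready={A,F} → run F
t=1: ready={A,D,F} → run F
t=2: ready={A,D} → run A
t=3: ready={A,B,D} → run B
t=4: ready={A,B,D,G} → run B
t=5: ready={A,B,C,D,G} → run B
t=6: ready={A,B,C,D,E,G,H} → run B
t=7: ready={A,B,C,D,E,G,H} → run B
t=8: ready={A,B,C,D,E,G,H} → run B
t=9: ready={A,B,C,D,E,G,H} → run B
t=10: ready={A,C,D,E,G,H} → run C
t=11: ready={A,C,D,E,G,H} → run C
t=12: ready={A,C,D,E,G,H} → run C
t=13: ready={A,D,E,G,H} → run E
t=14: ready={A,D,E,G,H} → run E
t=15: ready={A,D,G,H} → run G
t=16: ready={A,D,G,H} → run G
t=17: ready={A,D,G,H} → run G
t=18: ready={A,D,H} → run A
t=19: ready={A,D,H} → run A
t=20: ready={A,D,H} → run A
t=21: ready={A,D,H} → run A
t=22: ready={A,D,H} → run A
t=23: ready={D,H} → run D
t=24: ready={D,H} → run D
t=25: ready={D,H} → run D
t=26: ready={D,H} → run D
t=27: ready={D,H} → run D
t=28: ready={D,H} → run D
t=29: ready={D,H} → run D
t=30: ready={D,H} → run D
t=31: ready={H} → run H
t=32: ready={H} → run H
t=33: ready={H} → run H
t=34: ready={H} → run H
t=35: ready={H} → run H
t=36: ready={H} → run H
t=37: ready={H} → run H
t=38: (idle)
t=39: (idle)
t=40: (idle)
t=41: (idle)
t=42: (idle)
t=43: (idle)

completion order = F, B, C, E, G, A, D, H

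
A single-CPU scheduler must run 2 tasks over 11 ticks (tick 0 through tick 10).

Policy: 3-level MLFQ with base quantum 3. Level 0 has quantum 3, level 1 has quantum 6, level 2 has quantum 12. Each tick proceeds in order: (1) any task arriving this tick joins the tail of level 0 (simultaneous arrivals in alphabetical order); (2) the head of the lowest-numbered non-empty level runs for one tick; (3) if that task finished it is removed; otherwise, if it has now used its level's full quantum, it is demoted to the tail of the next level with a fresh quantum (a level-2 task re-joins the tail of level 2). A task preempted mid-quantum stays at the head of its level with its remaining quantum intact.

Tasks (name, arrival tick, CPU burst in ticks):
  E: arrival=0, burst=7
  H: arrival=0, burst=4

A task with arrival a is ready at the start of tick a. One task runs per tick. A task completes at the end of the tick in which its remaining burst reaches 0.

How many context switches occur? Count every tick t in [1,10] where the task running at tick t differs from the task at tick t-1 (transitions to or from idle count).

t=0: L0/L1/L2 = EH/-/- → run E
t=1: L0/L1/L2 = EH/-/- → run E
t=2: L0/L1/L2 = EH/-/- → run E
t=3: L0/L1/L2 = H/E/- → run H
t=4: L0/L1/L2 = H/E/- → run H
t=5: L0/L1/L2 = H/E/- → run H
t=6: L0/L1/L2 = -/EH/- → run E
t=7: L0/L1/L2 = -/EH/- → run E
t=8: L0/L1/L2 = -/EH/- → run E
t=9: L0/L1/L2 = -/EH/- → run E
t=10: L0/L1/L2 = -/H/- → run H

context switches = 3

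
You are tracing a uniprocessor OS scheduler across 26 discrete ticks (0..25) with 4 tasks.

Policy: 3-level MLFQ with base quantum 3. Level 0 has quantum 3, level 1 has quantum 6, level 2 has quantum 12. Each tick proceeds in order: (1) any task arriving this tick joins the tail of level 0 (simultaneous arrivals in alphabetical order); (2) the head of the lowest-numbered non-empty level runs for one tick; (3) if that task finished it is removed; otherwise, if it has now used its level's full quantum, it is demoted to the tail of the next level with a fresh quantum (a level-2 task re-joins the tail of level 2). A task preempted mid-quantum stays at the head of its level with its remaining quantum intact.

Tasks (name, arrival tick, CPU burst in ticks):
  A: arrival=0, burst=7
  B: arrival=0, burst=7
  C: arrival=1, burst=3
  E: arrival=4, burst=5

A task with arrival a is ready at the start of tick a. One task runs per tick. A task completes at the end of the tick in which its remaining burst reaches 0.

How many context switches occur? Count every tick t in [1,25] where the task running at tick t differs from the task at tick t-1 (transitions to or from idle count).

context switches = 7

t=0: L0/L1/L2 = AB/-/- → run A
t=1: L0/L1/L2 = ABC/-/- → run A
t=2: L0/L1/L2 = ABC/-/- → run A
t=3: L0/L1/L2 = BC/A/- → run B
t=4: L0/L1/L2 = BCE/A/- → run B
t=5: L0/L1/L2 = BCE/A/- → run B
t=6: L0/L1/L2 = CE/AB/- → run C
t=7: L0/L1/L2 = CE/AB/- → run C
t=8: L0/L1/L2 = CE/AB/- → run C
t=9: L0/L1/L2 = E/AB/- → run E
t=10: L0/L1/L2 = E/AB/- → run E
t=11: L0/L1/L2 = E/AB/- → run E
t=12: L0/L1/L2 = -/ABE/- → run A
t=13: L0/L1/L2 = -/ABE/- → run A
t=14: L0/L1/L2 = -/ABE/- → run A
t=15: L0/L1/L2 = -/ABE/- → run A
t=16: L0/L1/L2 = -/BE/- → run B
t=17: L0/L1/L2 = -/BE/- → run B
t=18: L0/L1/L2 = -/BE/- → run B
t=19: L0/L1/L2 = -/BE/- → run B
t=20: L0/L1/L2 = -/E/- → run E
t=21: L0/L1/L2 = -/E/- → run E
t=22: (idle)
t=23: (idle)
t=24: (idle)
t=25: (idle)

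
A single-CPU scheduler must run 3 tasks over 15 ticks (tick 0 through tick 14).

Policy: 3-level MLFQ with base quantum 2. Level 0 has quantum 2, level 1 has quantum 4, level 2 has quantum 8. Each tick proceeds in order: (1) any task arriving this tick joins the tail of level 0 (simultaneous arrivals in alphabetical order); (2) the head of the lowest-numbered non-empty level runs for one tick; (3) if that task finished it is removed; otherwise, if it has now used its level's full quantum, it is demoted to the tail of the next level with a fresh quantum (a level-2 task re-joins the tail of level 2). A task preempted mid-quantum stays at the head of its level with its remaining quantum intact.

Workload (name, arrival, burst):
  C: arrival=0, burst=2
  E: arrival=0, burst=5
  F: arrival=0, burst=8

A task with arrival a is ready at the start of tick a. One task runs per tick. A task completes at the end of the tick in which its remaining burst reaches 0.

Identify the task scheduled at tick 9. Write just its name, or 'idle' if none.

t=0: L0/L1/L2 = CEF/-/- → run C
t=1: L0/L1/L2 = CEF/-/- → run C
t=2: L0/L1/L2 = EF/-/- → run E
t=3: L0/L1/L2 = EF/-/- → run E
t=4: L0/L1/L2 = F/E/- → run F
t=5: L0/L1/L2 = F/E/- → run F
t=6: L0/L1/L2 = -/EF/- → run E
t=7: L0/L1/L2 = -/EF/- → run E
t=8: L0/L1/L2 = -/EF/- → run E
t=9: L0/L1/L2 = -/F/- → run F
t=10: L0/L1/L2 = -/F/- → run F
t=11: L0/L1/L2 = -/F/- → run F
t=12: L0/L1/L2 = -/F/- → run F
t=13: L0/L1/L2 = -/-/F → run F
t=14: L0/L1/L2 = -/-/F → run F

running at tick 9 = F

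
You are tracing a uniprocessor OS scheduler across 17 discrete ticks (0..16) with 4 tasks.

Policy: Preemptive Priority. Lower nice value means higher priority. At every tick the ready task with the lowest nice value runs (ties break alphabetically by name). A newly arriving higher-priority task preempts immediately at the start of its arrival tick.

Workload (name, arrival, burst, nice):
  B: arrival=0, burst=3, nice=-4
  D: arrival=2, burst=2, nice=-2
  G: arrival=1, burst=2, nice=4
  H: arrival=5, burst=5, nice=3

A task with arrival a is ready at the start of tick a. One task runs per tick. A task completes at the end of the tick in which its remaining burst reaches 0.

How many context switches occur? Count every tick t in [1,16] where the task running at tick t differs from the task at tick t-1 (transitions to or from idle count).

context switches = 4

t=0: ready={B} → run B
t=1: ready={B,G} → run B
t=2: ready={B,D,G} → run B
t=3: ready={D,G} → run D
t=4: ready={D,G} → run D
t=5: ready={G,H} → run H
t=6: ready={G,H} → run H
t=7: ready={G,H} → run H
t=8: ready={G,H} → run H
t=9: ready={G,H} → run H
t=10: ready={G} → run G
t=11: ready={G} → run G
t=12: (idle)
t=13: (idle)
t=14: (idle)
t=15: (idle)
t=16: (idle)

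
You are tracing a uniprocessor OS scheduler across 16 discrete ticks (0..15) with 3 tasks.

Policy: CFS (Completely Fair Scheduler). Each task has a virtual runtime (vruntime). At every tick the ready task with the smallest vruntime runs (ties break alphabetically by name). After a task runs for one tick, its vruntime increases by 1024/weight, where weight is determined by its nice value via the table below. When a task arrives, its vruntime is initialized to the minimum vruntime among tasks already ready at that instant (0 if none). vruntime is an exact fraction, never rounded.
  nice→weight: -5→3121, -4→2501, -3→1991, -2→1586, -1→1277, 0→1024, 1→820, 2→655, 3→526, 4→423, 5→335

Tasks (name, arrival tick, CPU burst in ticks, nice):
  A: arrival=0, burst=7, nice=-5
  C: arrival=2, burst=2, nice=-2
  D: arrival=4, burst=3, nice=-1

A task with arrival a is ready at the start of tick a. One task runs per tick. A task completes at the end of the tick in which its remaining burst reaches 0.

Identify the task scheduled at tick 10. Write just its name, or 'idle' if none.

running at tick 10 = A

t=0: vr[A=0] → run A
t=1: vr[A=1024/3121] → run A
t=2: vr[A=2048/3121 C=2048/3121] → run A
t=3: vr[A=3072/3121 C=2048/3121] → run C
t=4: vr[A=3072/3121 C=3222016/2474953 D=3072/3121] → run A
t=5: vr[A=4096/3121 C=3222016/2474953 D=3072/3121] → run D
t=6: vr[A=4096/3121 C=3222016/2474953 D=7118848/3985517] → run C
t=7: vr[A=4096/3121 D=7118848/3985517] → run A
t=8: vr[A=5120/3121 D=7118848/3985517] → run A
t=9: vr[A=6144/3121 D=7118848/3985517] → run D
t=10: vr[A=6144/3121 D=10314752/3985517] → run A
t=11: vr[D=10314752/3985517] → run D
t=12: (idle)
t=13: (idle)
t=14: (idle)
t=15: (idle)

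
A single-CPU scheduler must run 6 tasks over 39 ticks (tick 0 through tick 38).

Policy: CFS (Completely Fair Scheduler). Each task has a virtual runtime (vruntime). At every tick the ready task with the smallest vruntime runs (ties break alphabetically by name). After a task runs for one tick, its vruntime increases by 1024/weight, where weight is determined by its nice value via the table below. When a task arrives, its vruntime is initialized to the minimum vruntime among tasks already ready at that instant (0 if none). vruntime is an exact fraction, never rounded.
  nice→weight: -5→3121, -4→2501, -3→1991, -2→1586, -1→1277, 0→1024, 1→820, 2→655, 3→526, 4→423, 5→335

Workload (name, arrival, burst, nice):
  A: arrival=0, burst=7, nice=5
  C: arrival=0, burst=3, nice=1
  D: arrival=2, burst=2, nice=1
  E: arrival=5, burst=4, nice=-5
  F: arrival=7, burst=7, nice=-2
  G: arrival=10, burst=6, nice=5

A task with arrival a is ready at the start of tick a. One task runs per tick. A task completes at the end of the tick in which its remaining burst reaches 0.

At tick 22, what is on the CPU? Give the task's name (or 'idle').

running at tick 22 = G

t=0: vr[A=0 C=0] → run A
t=1: vr[A=1024/335 C=0] → run C
t=2: vr[A=1024/335 C=256/205 D=256/205] → run C
t=3: vr[A=1024/335 C=512/205 D=256/205] → run D
t=4: vr[A=1024/335 C=512/205 D=512/205] → run C
t=5: vr[A=1024/335 D=512/205 E=512/205] → run D
t=6: vr[A=1024/335 E=512/205] → run E
t=7: vr[A=1024/335 E=1807872/639805 F=1807872/639805] → run E
t=8: vr[A=1024/335 E=2017792/639805 F=1807872/639805] → run F
t=9: vr[A=1024/335 E=2017792/639805 F=1761222656/507365365] → run A
t=10: vr[A=2048/335 E=2017792/639805 F=1761222656/507365365 G=2017792/639805] → run E
t=11: vr[A=2048/335 E=2227712/639805 F=1761222656/507365365 G=2017792/639805] → run G
t=12: vr[A=2048/335 E=2227712/639805 F=1761222656/507365365 G=266224128/42866935] → run F
t=13: vr[A=2048/335 E=2227712/639805 F=2088802816/507365365 G=266224128/42866935] → run E
t=14: vr[A=2048/335 F=2088802816/507365365 G=266224128/42866935] → run F
t=15: vr[A=2048/335 F=2416382976/507365365 G=266224128/42866935] → run F
t=16: vr[A=2048/335 F=2743963136/507365365 G=266224128/42866935] → run F
t=17: vr[A=2048/335 F=3071543296/507365365 G=266224128/42866935] → run F
t=18: vr[A=2048/335 F=3399123456/507365365 G=266224128/42866935] → run A
t=19: vr[A=3072/335 F=3399123456/507365365 G=266224128/42866935] → run G
t=20: vr[A=3072/335 F=3399123456/507365365 G=397256192/42866935] → run F
t=21: vr[A=3072/335 G=397256192/42866935] → run A
t=22: vr[A=4096/335 G=397256192/42866935] → run G
t=23: vr[A=4096/335 G=528288256/42866935] → run A
t=24: vr[A=1024/67 G=528288256/42866935] → run G
t=25: vr[A=1024/67 G=131864064/8573387] → run A
t=26: vr[A=6144/335 G=131864064/8573387] → run G
t=27: vr[A=6144/335 G=790352384/42866935] → run A
t=28: vr[G=790352384/42866935] → run G
t=29: (idle)
t=30: (idle)
t=31: (idle)
t=32: (idle)
t=33: (idle)
t=34: (idle)
t=35: (idle)
t=36: (idle)
t=37: (idle)
t=38: (idle)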